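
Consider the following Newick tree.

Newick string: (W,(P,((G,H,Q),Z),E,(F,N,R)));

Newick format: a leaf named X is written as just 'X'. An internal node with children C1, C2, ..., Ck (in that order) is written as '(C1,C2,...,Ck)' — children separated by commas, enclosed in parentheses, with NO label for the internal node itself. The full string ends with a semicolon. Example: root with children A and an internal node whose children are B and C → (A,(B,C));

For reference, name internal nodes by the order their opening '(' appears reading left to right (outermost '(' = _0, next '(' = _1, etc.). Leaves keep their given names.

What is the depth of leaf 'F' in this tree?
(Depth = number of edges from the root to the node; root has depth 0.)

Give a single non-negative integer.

Newick: (W,(P,((G,H,Q),Z),E,(F,N,R)));
Naming internals by '(' encounter order: outermost '(' = _0, next = _1, ...
Query node: F
Path from root: _0 -> _1 -> _4 -> F
Depth of F: 3 (number of edges from root)

Answer: 3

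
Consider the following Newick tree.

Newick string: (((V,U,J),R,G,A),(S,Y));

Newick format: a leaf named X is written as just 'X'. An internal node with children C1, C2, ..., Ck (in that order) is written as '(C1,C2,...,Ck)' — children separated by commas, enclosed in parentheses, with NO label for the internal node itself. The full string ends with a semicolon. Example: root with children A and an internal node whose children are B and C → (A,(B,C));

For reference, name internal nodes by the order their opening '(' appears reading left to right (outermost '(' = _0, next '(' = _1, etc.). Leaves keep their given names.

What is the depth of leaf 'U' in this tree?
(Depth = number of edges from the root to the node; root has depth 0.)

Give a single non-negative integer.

Newick: (((V,U,J),R,G,A),(S,Y));
Naming internals by '(' encounter order: outermost '(' = _0, next = _1, ...
Query node: U
Path from root: _0 -> _1 -> _2 -> U
Depth of U: 3 (number of edges from root)

Answer: 3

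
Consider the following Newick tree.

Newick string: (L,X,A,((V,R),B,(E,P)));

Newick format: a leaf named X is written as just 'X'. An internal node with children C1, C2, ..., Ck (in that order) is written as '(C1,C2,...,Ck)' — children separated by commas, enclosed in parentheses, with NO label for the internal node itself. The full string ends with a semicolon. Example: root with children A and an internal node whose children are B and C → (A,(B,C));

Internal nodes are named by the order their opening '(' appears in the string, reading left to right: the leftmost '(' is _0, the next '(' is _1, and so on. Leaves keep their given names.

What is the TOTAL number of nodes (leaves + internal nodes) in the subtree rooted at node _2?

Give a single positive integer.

Answer: 3

Derivation:
Newick: (L,X,A,((V,R),B,(E,P)));
Locate _2: it is the '(' at position 8 (the 3rd '(' reading left to right).
Query: subtree rooted at _2
_2: subtree_size = 1 + 2
  V: subtree_size = 1 + 0
  R: subtree_size = 1 + 0
Total subtree size of _2: 3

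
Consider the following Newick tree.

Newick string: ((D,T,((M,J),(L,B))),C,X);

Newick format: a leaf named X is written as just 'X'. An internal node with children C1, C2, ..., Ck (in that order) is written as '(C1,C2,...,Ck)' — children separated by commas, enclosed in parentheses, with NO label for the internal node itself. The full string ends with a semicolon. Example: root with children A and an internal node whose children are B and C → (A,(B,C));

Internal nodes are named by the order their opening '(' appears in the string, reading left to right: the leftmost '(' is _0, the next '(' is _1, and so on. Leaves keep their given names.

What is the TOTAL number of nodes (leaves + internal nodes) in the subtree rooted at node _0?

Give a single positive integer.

Answer: 13

Derivation:
Newick: ((D,T,((M,J),(L,B))),C,X);
Locate _0: it is the '(' at position 0 (the 1st '(' reading left to right).
Query: subtree rooted at _0
_0: subtree_size = 1 + 12
  _1: subtree_size = 1 + 9
    D: subtree_size = 1 + 0
    T: subtree_size = 1 + 0
    _2: subtree_size = 1 + 6
      _3: subtree_size = 1 + 2
        M: subtree_size = 1 + 0
        J: subtree_size = 1 + 0
      _4: subtree_size = 1 + 2
        L: subtree_size = 1 + 0
        B: subtree_size = 1 + 0
  C: subtree_size = 1 + 0
  X: subtree_size = 1 + 0
Total subtree size of _0: 13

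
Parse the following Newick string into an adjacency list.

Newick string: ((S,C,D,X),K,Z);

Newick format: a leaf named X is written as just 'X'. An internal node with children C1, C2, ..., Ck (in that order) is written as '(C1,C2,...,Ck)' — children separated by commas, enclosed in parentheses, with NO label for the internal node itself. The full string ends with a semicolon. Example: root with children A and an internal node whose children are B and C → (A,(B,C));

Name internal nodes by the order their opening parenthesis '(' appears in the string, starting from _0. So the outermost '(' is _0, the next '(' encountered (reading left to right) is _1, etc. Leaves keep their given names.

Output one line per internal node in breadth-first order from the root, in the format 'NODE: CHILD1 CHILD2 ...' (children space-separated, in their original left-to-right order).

Answer: _0: _1 K Z
_1: S C D X

Derivation:
Input: ((S,C,D,X),K,Z);
Scanning left-to-right, naming '(' by encounter order:
  pos 0: '(' -> open internal node _0 (depth 1)
  pos 1: '(' -> open internal node _1 (depth 2)
  pos 9: ')' -> close internal node _1 (now at depth 1)
  pos 14: ')' -> close internal node _0 (now at depth 0)
Total internal nodes: 2
BFS adjacency from root:
  _0: _1 K Z
  _1: S C D X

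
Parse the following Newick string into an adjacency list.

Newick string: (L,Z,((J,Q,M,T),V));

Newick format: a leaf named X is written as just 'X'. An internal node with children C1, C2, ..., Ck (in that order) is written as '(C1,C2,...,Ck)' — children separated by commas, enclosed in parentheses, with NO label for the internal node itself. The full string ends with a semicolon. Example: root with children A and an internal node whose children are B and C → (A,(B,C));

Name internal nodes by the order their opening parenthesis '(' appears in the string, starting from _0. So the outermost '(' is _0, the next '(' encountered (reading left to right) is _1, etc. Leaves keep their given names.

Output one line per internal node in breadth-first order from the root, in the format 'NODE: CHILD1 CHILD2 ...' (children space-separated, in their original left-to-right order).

Answer: _0: L Z _1
_1: _2 V
_2: J Q M T

Derivation:
Input: (L,Z,((J,Q,M,T),V));
Scanning left-to-right, naming '(' by encounter order:
  pos 0: '(' -> open internal node _0 (depth 1)
  pos 5: '(' -> open internal node _1 (depth 2)
  pos 6: '(' -> open internal node _2 (depth 3)
  pos 14: ')' -> close internal node _2 (now at depth 2)
  pos 17: ')' -> close internal node _1 (now at depth 1)
  pos 18: ')' -> close internal node _0 (now at depth 0)
Total internal nodes: 3
BFS adjacency from root:
  _0: L Z _1
  _1: _2 V
  _2: J Q M T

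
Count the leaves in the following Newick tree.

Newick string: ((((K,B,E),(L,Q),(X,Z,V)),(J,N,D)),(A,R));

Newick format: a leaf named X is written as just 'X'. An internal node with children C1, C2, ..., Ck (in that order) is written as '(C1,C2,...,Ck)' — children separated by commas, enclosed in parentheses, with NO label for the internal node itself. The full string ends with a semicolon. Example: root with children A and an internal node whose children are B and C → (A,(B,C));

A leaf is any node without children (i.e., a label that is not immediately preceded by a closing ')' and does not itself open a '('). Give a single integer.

Newick: ((((K,B,E),(L,Q),(X,Z,V)),(J,N,D)),(A,R));
Scan left-to-right; a leaf is any maximal label run not followed by '(':
  pos 4: leaf 'K' → count = 1
  pos 6: leaf 'B' → count = 2
  pos 8: leaf 'E' → count = 3
  pos 12: leaf 'L' → count = 4
  pos 14: leaf 'Q' → count = 5
  pos 18: leaf 'X' → count = 6
  pos 20: leaf 'Z' → count = 7
  pos 22: leaf 'V' → count = 8
  pos 27: leaf 'J' → count = 9
  pos 29: leaf 'N' → count = 10
  pos 31: leaf 'D' → count = 11
  pos 36: leaf 'A' → count = 12
  pos 38: leaf 'R' → count = 13
Total leaves: 13

Answer: 13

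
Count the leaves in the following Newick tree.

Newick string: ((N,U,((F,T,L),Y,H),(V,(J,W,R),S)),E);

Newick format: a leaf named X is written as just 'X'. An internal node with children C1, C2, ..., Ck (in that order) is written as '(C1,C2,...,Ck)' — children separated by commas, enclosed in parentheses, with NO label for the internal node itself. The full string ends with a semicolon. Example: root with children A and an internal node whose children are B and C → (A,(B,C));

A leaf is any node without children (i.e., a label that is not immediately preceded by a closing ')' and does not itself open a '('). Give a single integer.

Answer: 13

Derivation:
Newick: ((N,U,((F,T,L),Y,H),(V,(J,W,R),S)),E);
Scan left-to-right; a leaf is any maximal label run not followed by '(':
  pos 2: leaf 'N' → count = 1
  pos 4: leaf 'U' → count = 2
  pos 8: leaf 'F' → count = 3
  pos 10: leaf 'T' → count = 4
  pos 12: leaf 'L' → count = 5
  pos 15: leaf 'Y' → count = 6
  pos 17: leaf 'H' → count = 7
  pos 21: leaf 'V' → count = 8
  pos 24: leaf 'J' → count = 9
  pos 26: leaf 'W' → count = 10
  pos 28: leaf 'R' → count = 11
  pos 31: leaf 'S' → count = 12
  pos 35: leaf 'E' → count = 13
Total leaves: 13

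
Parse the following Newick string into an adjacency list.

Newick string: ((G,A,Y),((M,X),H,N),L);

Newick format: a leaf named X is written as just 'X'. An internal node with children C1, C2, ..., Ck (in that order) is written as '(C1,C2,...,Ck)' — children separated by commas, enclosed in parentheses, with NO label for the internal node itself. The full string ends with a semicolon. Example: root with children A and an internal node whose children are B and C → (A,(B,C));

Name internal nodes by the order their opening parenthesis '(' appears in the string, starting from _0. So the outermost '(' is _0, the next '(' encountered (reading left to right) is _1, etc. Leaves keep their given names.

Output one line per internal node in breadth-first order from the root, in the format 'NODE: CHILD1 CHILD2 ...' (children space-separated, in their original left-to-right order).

Input: ((G,A,Y),((M,X),H,N),L);
Scanning left-to-right, naming '(' by encounter order:
  pos 0: '(' -> open internal node _0 (depth 1)
  pos 1: '(' -> open internal node _1 (depth 2)
  pos 7: ')' -> close internal node _1 (now at depth 1)
  pos 9: '(' -> open internal node _2 (depth 2)
  pos 10: '(' -> open internal node _3 (depth 3)
  pos 14: ')' -> close internal node _3 (now at depth 2)
  pos 19: ')' -> close internal node _2 (now at depth 1)
  pos 22: ')' -> close internal node _0 (now at depth 0)
Total internal nodes: 4
BFS adjacency from root:
  _0: _1 _2 L
  _1: G A Y
  _2: _3 H N
  _3: M X

Answer: _0: _1 _2 L
_1: G A Y
_2: _3 H N
_3: M X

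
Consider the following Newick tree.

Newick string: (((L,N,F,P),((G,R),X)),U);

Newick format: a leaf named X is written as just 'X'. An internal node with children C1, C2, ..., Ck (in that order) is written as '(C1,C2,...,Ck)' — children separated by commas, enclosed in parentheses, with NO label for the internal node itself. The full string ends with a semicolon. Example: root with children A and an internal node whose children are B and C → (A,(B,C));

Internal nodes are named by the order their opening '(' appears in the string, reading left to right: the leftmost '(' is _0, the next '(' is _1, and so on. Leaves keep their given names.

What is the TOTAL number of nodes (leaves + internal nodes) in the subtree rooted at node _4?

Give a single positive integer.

Newick: (((L,N,F,P),((G,R),X)),U);
Locate _4: it is the '(' at position 13 (the 5th '(' reading left to right).
Query: subtree rooted at _4
_4: subtree_size = 1 + 2
  G: subtree_size = 1 + 0
  R: subtree_size = 1 + 0
Total subtree size of _4: 3

Answer: 3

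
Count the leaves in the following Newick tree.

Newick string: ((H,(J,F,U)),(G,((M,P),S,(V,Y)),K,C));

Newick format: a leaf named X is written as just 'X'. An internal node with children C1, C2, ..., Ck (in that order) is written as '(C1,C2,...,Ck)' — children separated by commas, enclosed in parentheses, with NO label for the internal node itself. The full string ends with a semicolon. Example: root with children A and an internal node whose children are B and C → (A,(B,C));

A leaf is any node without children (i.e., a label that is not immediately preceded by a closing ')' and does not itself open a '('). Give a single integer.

Answer: 12

Derivation:
Newick: ((H,(J,F,U)),(G,((M,P),S,(V,Y)),K,C));
Scan left-to-right; a leaf is any maximal label run not followed by '(':
  pos 2: leaf 'H' → count = 1
  pos 5: leaf 'J' → count = 2
  pos 7: leaf 'F' → count = 3
  pos 9: leaf 'U' → count = 4
  pos 14: leaf 'G' → count = 5
  pos 18: leaf 'M' → count = 6
  pos 20: leaf 'P' → count = 7
  pos 23: leaf 'S' → count = 8
  pos 26: leaf 'V' → count = 9
  pos 28: leaf 'Y' → count = 10
  pos 32: leaf 'K' → count = 11
  pos 34: leaf 'C' → count = 12
Total leaves: 12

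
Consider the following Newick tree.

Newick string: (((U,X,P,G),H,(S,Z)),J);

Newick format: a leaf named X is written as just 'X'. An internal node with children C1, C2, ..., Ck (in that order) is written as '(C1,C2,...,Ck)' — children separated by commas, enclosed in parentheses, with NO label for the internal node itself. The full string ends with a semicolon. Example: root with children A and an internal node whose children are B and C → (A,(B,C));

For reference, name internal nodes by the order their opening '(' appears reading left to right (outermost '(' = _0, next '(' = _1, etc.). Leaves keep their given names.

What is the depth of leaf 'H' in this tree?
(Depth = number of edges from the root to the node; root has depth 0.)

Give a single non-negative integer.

Newick: (((U,X,P,G),H,(S,Z)),J);
Naming internals by '(' encounter order: outermost '(' = _0, next = _1, ...
Query node: H
Path from root: _0 -> _1 -> H
Depth of H: 2 (number of edges from root)

Answer: 2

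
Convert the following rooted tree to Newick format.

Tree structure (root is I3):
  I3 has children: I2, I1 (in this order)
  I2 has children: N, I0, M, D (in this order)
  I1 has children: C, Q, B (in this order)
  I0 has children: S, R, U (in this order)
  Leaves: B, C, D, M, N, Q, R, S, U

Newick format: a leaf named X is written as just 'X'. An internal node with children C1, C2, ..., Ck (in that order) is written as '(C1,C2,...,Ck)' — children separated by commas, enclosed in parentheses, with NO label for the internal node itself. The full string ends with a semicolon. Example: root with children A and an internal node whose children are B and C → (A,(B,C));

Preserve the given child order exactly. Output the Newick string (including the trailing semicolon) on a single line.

internal I3 with children ['I2', 'I1']
  internal I2 with children ['N', 'I0', 'M', 'D']
    leaf 'N' → 'N'
    internal I0 with children ['S', 'R', 'U']
      leaf 'S' → 'S'
      leaf 'R' → 'R'
      leaf 'U' → 'U'
    → '(S,R,U)'
    leaf 'M' → 'M'
    leaf 'D' → 'D'
  → '(N,(S,R,U),M,D)'
  internal I1 with children ['C', 'Q', 'B']
    leaf 'C' → 'C'
    leaf 'Q' → 'Q'
    leaf 'B' → 'B'
  → '(C,Q,B)'
→ '((N,(S,R,U),M,D),(C,Q,B))'
Final: ((N,(S,R,U),M,D),(C,Q,B));

Answer: ((N,(S,R,U),M,D),(C,Q,B));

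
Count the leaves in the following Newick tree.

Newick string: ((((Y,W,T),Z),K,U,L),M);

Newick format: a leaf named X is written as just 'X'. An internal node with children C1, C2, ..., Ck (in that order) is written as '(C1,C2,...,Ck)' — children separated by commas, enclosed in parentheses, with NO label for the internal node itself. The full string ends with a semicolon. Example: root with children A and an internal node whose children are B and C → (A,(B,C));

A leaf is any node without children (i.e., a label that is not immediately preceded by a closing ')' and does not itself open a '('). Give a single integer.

Answer: 8

Derivation:
Newick: ((((Y,W,T),Z),K,U,L),M);
Scan left-to-right; a leaf is any maximal label run not followed by '(':
  pos 4: leaf 'Y' → count = 1
  pos 6: leaf 'W' → count = 2
  pos 8: leaf 'T' → count = 3
  pos 11: leaf 'Z' → count = 4
  pos 14: leaf 'K' → count = 5
  pos 16: leaf 'U' → count = 6
  pos 18: leaf 'L' → count = 7
  pos 21: leaf 'M' → count = 8
Total leaves: 8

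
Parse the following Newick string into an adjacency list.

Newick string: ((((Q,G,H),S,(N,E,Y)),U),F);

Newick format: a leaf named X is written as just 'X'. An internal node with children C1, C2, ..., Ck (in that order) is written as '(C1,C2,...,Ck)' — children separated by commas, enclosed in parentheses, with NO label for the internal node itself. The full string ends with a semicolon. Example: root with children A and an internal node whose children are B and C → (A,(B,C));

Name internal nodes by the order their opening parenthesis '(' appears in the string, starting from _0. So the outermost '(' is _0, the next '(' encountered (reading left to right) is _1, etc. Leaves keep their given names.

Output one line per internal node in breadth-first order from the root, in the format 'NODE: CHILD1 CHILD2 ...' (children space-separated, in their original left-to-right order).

Input: ((((Q,G,H),S,(N,E,Y)),U),F);
Scanning left-to-right, naming '(' by encounter order:
  pos 0: '(' -> open internal node _0 (depth 1)
  pos 1: '(' -> open internal node _1 (depth 2)
  pos 2: '(' -> open internal node _2 (depth 3)
  pos 3: '(' -> open internal node _3 (depth 4)
  pos 9: ')' -> close internal node _3 (now at depth 3)
  pos 13: '(' -> open internal node _4 (depth 4)
  pos 19: ')' -> close internal node _4 (now at depth 3)
  pos 20: ')' -> close internal node _2 (now at depth 2)
  pos 23: ')' -> close internal node _1 (now at depth 1)
  pos 26: ')' -> close internal node _0 (now at depth 0)
Total internal nodes: 5
BFS adjacency from root:
  _0: _1 F
  _1: _2 U
  _2: _3 S _4
  _3: Q G H
  _4: N E Y

Answer: _0: _1 F
_1: _2 U
_2: _3 S _4
_3: Q G H
_4: N E Y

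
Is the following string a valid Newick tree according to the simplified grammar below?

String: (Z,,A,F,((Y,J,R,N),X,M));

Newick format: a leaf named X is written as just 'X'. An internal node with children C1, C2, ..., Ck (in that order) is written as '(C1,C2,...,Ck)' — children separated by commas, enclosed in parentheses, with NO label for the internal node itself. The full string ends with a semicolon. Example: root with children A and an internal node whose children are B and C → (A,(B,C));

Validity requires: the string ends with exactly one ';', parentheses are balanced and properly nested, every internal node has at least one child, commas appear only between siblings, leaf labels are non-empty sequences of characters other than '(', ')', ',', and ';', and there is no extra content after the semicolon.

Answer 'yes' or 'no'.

Input: (Z,,A,F,((Y,J,R,N),X,M));
Paren balance: 3 '(' vs 3 ')' OK
Ends with single ';': True
Full parse: FAILS (empty leaf label at pos 3)
Valid: False

Answer: no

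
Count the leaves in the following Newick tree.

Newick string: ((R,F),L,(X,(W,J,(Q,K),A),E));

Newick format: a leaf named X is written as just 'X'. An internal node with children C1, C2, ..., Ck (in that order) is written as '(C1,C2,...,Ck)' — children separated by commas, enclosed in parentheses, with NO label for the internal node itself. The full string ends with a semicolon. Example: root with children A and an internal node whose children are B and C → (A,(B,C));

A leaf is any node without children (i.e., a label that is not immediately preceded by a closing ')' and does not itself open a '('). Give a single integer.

Answer: 10

Derivation:
Newick: ((R,F),L,(X,(W,J,(Q,K),A),E));
Scan left-to-right; a leaf is any maximal label run not followed by '(':
  pos 2: leaf 'R' → count = 1
  pos 4: leaf 'F' → count = 2
  pos 7: leaf 'L' → count = 3
  pos 10: leaf 'X' → count = 4
  pos 13: leaf 'W' → count = 5
  pos 15: leaf 'J' → count = 6
  pos 18: leaf 'Q' → count = 7
  pos 20: leaf 'K' → count = 8
  pos 23: leaf 'A' → count = 9
  pos 26: leaf 'E' → count = 10
Total leaves: 10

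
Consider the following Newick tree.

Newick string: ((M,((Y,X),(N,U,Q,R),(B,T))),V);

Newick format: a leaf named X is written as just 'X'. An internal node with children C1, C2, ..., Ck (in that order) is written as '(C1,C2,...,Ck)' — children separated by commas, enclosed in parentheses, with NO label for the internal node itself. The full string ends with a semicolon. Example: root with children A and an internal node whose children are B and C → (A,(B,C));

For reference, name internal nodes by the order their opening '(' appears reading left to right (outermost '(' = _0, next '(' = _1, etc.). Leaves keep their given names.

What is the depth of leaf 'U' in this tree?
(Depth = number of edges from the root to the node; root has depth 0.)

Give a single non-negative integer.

Answer: 4

Derivation:
Newick: ((M,((Y,X),(N,U,Q,R),(B,T))),V);
Naming internals by '(' encounter order: outermost '(' = _0, next = _1, ...
Query node: U
Path from root: _0 -> _1 -> _2 -> _4 -> U
Depth of U: 4 (number of edges from root)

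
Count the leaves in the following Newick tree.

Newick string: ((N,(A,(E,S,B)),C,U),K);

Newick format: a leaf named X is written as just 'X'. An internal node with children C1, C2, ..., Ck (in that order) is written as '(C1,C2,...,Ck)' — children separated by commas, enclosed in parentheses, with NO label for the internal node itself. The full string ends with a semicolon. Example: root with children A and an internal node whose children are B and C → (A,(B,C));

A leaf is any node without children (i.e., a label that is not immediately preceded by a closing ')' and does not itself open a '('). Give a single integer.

Newick: ((N,(A,(E,S,B)),C,U),K);
Scan left-to-right; a leaf is any maximal label run not followed by '(':
  pos 2: leaf 'N' → count = 1
  pos 5: leaf 'A' → count = 2
  pos 8: leaf 'E' → count = 3
  pos 10: leaf 'S' → count = 4
  pos 12: leaf 'B' → count = 5
  pos 16: leaf 'C' → count = 6
  pos 18: leaf 'U' → count = 7
  pos 21: leaf 'K' → count = 8
Total leaves: 8

Answer: 8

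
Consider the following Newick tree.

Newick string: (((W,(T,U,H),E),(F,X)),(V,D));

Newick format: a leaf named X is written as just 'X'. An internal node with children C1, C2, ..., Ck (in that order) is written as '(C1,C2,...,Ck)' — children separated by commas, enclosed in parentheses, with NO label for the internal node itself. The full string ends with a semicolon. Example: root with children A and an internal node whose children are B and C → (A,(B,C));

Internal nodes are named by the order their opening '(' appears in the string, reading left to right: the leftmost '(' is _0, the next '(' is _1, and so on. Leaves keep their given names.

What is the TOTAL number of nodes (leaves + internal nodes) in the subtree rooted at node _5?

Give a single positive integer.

Answer: 3

Derivation:
Newick: (((W,(T,U,H),E),(F,X)),(V,D));
Locate _5: it is the '(' at position 23 (the 6th '(' reading left to right).
Query: subtree rooted at _5
_5: subtree_size = 1 + 2
  V: subtree_size = 1 + 0
  D: subtree_size = 1 + 0
Total subtree size of _5: 3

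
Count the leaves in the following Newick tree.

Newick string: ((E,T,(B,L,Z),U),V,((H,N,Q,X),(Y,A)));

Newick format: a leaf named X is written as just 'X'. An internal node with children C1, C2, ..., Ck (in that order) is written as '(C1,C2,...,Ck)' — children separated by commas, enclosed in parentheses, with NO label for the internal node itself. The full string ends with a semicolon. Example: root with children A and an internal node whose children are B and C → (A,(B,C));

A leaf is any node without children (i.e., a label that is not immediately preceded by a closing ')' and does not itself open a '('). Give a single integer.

Answer: 13

Derivation:
Newick: ((E,T,(B,L,Z),U),V,((H,N,Q,X),(Y,A)));
Scan left-to-right; a leaf is any maximal label run not followed by '(':
  pos 2: leaf 'E' → count = 1
  pos 4: leaf 'T' → count = 2
  pos 7: leaf 'B' → count = 3
  pos 9: leaf 'L' → count = 4
  pos 11: leaf 'Z' → count = 5
  pos 14: leaf 'U' → count = 6
  pos 17: leaf 'V' → count = 7
  pos 21: leaf 'H' → count = 8
  pos 23: leaf 'N' → count = 9
  pos 25: leaf 'Q' → count = 10
  pos 27: leaf 'X' → count = 11
  pos 31: leaf 'Y' → count = 12
  pos 33: leaf 'A' → count = 13
Total leaves: 13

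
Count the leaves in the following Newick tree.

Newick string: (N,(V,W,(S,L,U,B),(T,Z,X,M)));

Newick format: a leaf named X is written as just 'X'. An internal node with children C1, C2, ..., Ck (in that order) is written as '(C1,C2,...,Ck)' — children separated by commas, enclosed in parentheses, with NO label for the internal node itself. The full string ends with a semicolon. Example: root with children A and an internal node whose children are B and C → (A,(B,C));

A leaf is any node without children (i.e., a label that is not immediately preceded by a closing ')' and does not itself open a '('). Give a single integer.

Newick: (N,(V,W,(S,L,U,B),(T,Z,X,M)));
Scan left-to-right; a leaf is any maximal label run not followed by '(':
  pos 1: leaf 'N' → count = 1
  pos 4: leaf 'V' → count = 2
  pos 6: leaf 'W' → count = 3
  pos 9: leaf 'S' → count = 4
  pos 11: leaf 'L' → count = 5
  pos 13: leaf 'U' → count = 6
  pos 15: leaf 'B' → count = 7
  pos 19: leaf 'T' → count = 8
  pos 21: leaf 'Z' → count = 9
  pos 23: leaf 'X' → count = 10
  pos 25: leaf 'M' → count = 11
Total leaves: 11

Answer: 11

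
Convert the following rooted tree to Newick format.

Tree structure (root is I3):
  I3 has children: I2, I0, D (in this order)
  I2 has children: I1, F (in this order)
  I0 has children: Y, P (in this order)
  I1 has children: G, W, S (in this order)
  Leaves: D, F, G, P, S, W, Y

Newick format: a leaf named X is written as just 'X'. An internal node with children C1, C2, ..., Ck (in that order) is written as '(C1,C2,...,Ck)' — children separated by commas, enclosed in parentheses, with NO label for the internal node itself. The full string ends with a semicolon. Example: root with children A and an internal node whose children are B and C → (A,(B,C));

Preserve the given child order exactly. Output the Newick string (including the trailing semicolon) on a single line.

internal I3 with children ['I2', 'I0', 'D']
  internal I2 with children ['I1', 'F']
    internal I1 with children ['G', 'W', 'S']
      leaf 'G' → 'G'
      leaf 'W' → 'W'
      leaf 'S' → 'S'
    → '(G,W,S)'
    leaf 'F' → 'F'
  → '((G,W,S),F)'
  internal I0 with children ['Y', 'P']
    leaf 'Y' → 'Y'
    leaf 'P' → 'P'
  → '(Y,P)'
  leaf 'D' → 'D'
→ '(((G,W,S),F),(Y,P),D)'
Final: (((G,W,S),F),(Y,P),D);

Answer: (((G,W,S),F),(Y,P),D);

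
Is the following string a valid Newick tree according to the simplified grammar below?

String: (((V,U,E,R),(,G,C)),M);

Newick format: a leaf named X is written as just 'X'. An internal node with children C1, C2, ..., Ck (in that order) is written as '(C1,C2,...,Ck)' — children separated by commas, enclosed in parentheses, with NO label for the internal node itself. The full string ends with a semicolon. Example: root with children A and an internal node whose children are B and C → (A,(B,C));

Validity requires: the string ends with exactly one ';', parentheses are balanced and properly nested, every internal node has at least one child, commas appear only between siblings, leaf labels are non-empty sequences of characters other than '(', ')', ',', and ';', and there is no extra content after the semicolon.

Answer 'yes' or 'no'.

Input: (((V,U,E,R),(,G,C)),M);
Paren balance: 4 '(' vs 4 ')' OK
Ends with single ';': True
Full parse: FAILS (empty leaf label at pos 13)
Valid: False

Answer: no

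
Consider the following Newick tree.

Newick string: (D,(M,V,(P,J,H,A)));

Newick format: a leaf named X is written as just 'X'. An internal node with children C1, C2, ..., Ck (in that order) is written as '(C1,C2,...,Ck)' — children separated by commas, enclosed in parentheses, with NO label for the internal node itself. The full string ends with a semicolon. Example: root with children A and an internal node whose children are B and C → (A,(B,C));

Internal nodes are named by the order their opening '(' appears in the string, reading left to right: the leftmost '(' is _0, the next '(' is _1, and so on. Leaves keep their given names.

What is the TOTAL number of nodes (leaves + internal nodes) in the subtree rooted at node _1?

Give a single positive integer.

Newick: (D,(M,V,(P,J,H,A)));
Locate _1: it is the '(' at position 3 (the 2nd '(' reading left to right).
Query: subtree rooted at _1
_1: subtree_size = 1 + 7
  M: subtree_size = 1 + 0
  V: subtree_size = 1 + 0
  _2: subtree_size = 1 + 4
    P: subtree_size = 1 + 0
    J: subtree_size = 1 + 0
    H: subtree_size = 1 + 0
    A: subtree_size = 1 + 0
Total subtree size of _1: 8

Answer: 8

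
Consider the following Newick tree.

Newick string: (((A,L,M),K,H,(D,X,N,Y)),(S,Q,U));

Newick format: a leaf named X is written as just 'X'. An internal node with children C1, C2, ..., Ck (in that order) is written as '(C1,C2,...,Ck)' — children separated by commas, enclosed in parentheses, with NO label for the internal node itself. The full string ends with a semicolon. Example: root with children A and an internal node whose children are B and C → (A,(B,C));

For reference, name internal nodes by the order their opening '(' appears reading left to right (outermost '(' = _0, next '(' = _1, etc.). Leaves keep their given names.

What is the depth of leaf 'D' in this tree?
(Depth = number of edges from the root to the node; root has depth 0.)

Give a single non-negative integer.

Newick: (((A,L,M),K,H,(D,X,N,Y)),(S,Q,U));
Naming internals by '(' encounter order: outermost '(' = _0, next = _1, ...
Query node: D
Path from root: _0 -> _1 -> _3 -> D
Depth of D: 3 (number of edges from root)

Answer: 3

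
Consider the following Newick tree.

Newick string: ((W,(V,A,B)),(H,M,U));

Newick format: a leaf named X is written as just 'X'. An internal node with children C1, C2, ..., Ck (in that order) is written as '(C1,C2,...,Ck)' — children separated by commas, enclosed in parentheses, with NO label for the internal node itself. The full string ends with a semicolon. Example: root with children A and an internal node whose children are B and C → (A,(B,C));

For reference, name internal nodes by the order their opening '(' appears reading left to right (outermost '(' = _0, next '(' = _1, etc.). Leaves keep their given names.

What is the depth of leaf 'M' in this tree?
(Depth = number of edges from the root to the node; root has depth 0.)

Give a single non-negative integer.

Newick: ((W,(V,A,B)),(H,M,U));
Naming internals by '(' encounter order: outermost '(' = _0, next = _1, ...
Query node: M
Path from root: _0 -> _3 -> M
Depth of M: 2 (number of edges from root)

Answer: 2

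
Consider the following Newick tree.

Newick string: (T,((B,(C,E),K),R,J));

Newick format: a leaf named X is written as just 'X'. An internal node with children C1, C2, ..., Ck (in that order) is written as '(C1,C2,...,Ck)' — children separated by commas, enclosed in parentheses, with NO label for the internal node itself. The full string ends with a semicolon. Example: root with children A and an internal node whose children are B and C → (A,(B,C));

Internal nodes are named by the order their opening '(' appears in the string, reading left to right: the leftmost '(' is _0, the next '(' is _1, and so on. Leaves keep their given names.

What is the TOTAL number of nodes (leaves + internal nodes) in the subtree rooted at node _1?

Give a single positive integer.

Newick: (T,((B,(C,E),K),R,J));
Locate _1: it is the '(' at position 3 (the 2nd '(' reading left to right).
Query: subtree rooted at _1
_1: subtree_size = 1 + 8
  _2: subtree_size = 1 + 5
    B: subtree_size = 1 + 0
    _3: subtree_size = 1 + 2
      C: subtree_size = 1 + 0
      E: subtree_size = 1 + 0
    K: subtree_size = 1 + 0
  R: subtree_size = 1 + 0
  J: subtree_size = 1 + 0
Total subtree size of _1: 9

Answer: 9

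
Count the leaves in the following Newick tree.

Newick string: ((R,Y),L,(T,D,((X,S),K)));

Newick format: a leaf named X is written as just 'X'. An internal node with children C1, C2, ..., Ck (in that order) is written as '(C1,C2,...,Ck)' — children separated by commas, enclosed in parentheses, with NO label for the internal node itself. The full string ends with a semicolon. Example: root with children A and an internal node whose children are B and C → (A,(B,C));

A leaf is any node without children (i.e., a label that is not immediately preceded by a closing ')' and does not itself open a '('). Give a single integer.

Answer: 8

Derivation:
Newick: ((R,Y),L,(T,D,((X,S),K)));
Scan left-to-right; a leaf is any maximal label run not followed by '(':
  pos 2: leaf 'R' → count = 1
  pos 4: leaf 'Y' → count = 2
  pos 7: leaf 'L' → count = 3
  pos 10: leaf 'T' → count = 4
  pos 12: leaf 'D' → count = 5
  pos 16: leaf 'X' → count = 6
  pos 18: leaf 'S' → count = 7
  pos 21: leaf 'K' → count = 8
Total leaves: 8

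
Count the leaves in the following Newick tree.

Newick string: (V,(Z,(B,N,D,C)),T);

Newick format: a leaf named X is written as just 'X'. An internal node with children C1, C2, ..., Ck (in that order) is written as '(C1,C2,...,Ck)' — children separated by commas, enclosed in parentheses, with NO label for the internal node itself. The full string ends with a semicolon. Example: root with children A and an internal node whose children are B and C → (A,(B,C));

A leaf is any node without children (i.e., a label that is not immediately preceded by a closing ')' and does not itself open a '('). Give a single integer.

Answer: 7

Derivation:
Newick: (V,(Z,(B,N,D,C)),T);
Scan left-to-right; a leaf is any maximal label run not followed by '(':
  pos 1: leaf 'V' → count = 1
  pos 4: leaf 'Z' → count = 2
  pos 7: leaf 'B' → count = 3
  pos 9: leaf 'N' → count = 4
  pos 11: leaf 'D' → count = 5
  pos 13: leaf 'C' → count = 6
  pos 17: leaf 'T' → count = 7
Total leaves: 7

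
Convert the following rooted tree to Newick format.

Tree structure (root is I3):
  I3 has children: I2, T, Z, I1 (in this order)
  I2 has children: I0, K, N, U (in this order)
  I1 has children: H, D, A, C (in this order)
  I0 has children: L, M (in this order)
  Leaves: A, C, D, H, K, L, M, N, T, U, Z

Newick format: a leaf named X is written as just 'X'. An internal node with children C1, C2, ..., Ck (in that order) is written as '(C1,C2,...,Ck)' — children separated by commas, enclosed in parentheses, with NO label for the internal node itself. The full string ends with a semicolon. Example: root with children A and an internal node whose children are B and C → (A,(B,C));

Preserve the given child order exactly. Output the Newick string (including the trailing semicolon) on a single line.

Answer: (((L,M),K,N,U),T,Z,(H,D,A,C));

Derivation:
internal I3 with children ['I2', 'T', 'Z', 'I1']
  internal I2 with children ['I0', 'K', 'N', 'U']
    internal I0 with children ['L', 'M']
      leaf 'L' → 'L'
      leaf 'M' → 'M'
    → '(L,M)'
    leaf 'K' → 'K'
    leaf 'N' → 'N'
    leaf 'U' → 'U'
  → '((L,M),K,N,U)'
  leaf 'T' → 'T'
  leaf 'Z' → 'Z'
  internal I1 with children ['H', 'D', 'A', 'C']
    leaf 'H' → 'H'
    leaf 'D' → 'D'
    leaf 'A' → 'A'
    leaf 'C' → 'C'
  → '(H,D,A,C)'
→ '(((L,M),K,N,U),T,Z,(H,D,A,C))'
Final: (((L,M),K,N,U),T,Z,(H,D,A,C));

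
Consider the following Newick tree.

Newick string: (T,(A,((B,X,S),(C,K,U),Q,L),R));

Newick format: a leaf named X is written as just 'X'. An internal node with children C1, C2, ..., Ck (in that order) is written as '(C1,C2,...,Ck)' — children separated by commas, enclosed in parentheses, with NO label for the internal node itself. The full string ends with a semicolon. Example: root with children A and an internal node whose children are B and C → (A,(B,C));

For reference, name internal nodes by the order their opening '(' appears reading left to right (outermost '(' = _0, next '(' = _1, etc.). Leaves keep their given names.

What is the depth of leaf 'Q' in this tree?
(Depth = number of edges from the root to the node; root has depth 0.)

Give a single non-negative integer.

Answer: 3

Derivation:
Newick: (T,(A,((B,X,S),(C,K,U),Q,L),R));
Naming internals by '(' encounter order: outermost '(' = _0, next = _1, ...
Query node: Q
Path from root: _0 -> _1 -> _2 -> Q
Depth of Q: 3 (number of edges from root)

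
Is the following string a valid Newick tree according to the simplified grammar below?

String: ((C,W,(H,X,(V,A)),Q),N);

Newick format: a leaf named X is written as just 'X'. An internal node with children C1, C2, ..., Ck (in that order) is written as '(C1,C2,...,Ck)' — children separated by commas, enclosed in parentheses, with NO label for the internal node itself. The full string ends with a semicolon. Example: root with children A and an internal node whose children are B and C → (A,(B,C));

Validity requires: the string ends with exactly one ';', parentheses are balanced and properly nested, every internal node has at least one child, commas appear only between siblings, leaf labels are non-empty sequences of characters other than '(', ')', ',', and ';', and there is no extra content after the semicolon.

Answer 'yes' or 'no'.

Input: ((C,W,(H,X,(V,A)),Q),N);
Paren balance: 4 '(' vs 4 ')' OK
Ends with single ';': True
Full parse: OK
Valid: True

Answer: yes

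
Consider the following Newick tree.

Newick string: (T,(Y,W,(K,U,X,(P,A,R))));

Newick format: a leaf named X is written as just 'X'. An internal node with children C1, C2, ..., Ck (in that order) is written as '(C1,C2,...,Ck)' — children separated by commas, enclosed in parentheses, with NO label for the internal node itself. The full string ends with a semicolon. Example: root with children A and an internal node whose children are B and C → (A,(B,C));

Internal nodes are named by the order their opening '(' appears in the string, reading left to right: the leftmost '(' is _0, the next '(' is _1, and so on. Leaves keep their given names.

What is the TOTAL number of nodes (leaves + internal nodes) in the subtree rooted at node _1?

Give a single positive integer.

Newick: (T,(Y,W,(K,U,X,(P,A,R))));
Locate _1: it is the '(' at position 3 (the 2nd '(' reading left to right).
Query: subtree rooted at _1
_1: subtree_size = 1 + 10
  Y: subtree_size = 1 + 0
  W: subtree_size = 1 + 0
  _2: subtree_size = 1 + 7
    K: subtree_size = 1 + 0
    U: subtree_size = 1 + 0
    X: subtree_size = 1 + 0
    _3: subtree_size = 1 + 3
      P: subtree_size = 1 + 0
      A: subtree_size = 1 + 0
      R: subtree_size = 1 + 0
Total subtree size of _1: 11

Answer: 11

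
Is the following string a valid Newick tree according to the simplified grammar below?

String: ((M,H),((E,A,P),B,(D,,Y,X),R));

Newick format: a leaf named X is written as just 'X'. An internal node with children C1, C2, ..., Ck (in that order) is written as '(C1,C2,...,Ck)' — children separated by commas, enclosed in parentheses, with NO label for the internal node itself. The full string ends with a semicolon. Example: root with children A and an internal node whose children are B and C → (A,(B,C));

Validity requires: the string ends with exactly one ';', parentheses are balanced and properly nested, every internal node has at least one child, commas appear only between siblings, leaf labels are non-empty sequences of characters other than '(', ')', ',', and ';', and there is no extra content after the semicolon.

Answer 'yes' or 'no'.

Input: ((M,H),((E,A,P),B,(D,,Y,X),R));
Paren balance: 5 '(' vs 5 ')' OK
Ends with single ';': True
Full parse: FAILS (empty leaf label at pos 21)
Valid: False

Answer: no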